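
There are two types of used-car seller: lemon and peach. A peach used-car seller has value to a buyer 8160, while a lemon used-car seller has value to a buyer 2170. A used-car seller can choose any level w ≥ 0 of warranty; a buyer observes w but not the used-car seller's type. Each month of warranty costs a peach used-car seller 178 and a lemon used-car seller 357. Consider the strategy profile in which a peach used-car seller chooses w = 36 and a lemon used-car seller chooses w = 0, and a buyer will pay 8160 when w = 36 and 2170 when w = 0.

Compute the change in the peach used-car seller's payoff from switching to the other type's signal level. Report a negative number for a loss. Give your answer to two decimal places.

418.00

Playing w = 36 the peach used-car seller receives 8160 − 178 × 36 = 1752.
Deviating to w = 0 yields 2170 instead.
Gain from deviating: 2170 − 1752 = 418.00.
The gain is positive, so the peach type's incentive-compatibility constraint is violated — this profile is not a separating equilibrium.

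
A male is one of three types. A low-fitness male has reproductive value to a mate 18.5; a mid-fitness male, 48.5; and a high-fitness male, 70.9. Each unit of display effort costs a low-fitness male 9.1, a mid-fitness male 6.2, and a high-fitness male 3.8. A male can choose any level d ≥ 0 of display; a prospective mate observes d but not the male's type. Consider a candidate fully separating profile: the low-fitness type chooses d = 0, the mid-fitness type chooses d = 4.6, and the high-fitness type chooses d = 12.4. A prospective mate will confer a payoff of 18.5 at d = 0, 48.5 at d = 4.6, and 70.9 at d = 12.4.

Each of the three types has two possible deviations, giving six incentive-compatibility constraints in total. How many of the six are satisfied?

5

High-fitness (own payoff 70.9 − 3.8×12.4 = 23.78): to d=0 gives 18.5 → no gain ✓; to d=4.6 gives 48.5 − 3.8×4.6 = 31.02 → profitable ✗.
Mid-fitness (own payoff 48.5 − 6.2×4.6 = 19.98): to d=0 gives 18.5 → no gain ✓; to d=12.4 gives 70.9 − 6.2×12.4 = -5.98 → no gain ✓.
Low-fitness (own payoff 18.5): to d=4.6 gives 48.5 − 9.1×4.6 = 6.64 → no gain ✓; to d=12.4 gives 70.9 − 9.1×12.4 = -41.94 → no gain ✓.
5 of the 6 constraints hold; not an equilibrium.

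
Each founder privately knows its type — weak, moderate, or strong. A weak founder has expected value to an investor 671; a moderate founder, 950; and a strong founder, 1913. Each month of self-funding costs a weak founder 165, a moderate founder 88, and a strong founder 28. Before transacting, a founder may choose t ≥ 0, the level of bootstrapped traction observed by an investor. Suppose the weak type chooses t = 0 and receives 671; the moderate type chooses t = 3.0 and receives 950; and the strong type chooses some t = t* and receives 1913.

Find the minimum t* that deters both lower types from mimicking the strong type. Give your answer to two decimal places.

13.94

Weak type (on-path payoff 671) won't mimic when 671 ≥ 1913 − 165·t*, i.e. t* ≥ 7.53.
Moderate type (on-path payoff 950 − 88×3.0 = 686) won't mimic when 686 ≥ 1913 − 88·t*, i.e. t* ≥ 13.94.
Both must hold, so t* = max(7.53, 13.94) = 13.94. The moderate type's constraint binds.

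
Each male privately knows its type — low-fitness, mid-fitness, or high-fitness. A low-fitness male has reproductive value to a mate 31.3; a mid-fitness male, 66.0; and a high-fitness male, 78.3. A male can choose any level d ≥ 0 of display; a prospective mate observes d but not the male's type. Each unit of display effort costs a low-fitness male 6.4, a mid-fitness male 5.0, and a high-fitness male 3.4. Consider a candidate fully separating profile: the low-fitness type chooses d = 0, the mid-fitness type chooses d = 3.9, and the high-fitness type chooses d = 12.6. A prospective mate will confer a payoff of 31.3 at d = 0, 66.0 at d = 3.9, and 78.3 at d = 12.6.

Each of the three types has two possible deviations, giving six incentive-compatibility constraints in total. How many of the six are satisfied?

Low-fitness (own payoff 31.3): to d=3.9 gives 66.0 − 6.4×3.9 = 41.04 → profitable ✗; to d=12.6 gives 78.3 − 6.4×12.6 = -2.34 → no gain ✓.
High-fitness (own payoff 78.3 − 3.4×12.6 = 35.46): to d=0 gives 31.3 → no gain ✓; to d=3.9 gives 66.0 − 3.4×3.9 = 52.74 → profitable ✗.
Mid-fitness (own payoff 66.0 − 5.0×3.9 = 46.5): to d=0 gives 31.3 → no gain ✓; to d=12.6 gives 78.3 − 5.0×12.6 = 15.3 → no gain ✓.
4 of the 6 constraints hold; not an equilibrium.

4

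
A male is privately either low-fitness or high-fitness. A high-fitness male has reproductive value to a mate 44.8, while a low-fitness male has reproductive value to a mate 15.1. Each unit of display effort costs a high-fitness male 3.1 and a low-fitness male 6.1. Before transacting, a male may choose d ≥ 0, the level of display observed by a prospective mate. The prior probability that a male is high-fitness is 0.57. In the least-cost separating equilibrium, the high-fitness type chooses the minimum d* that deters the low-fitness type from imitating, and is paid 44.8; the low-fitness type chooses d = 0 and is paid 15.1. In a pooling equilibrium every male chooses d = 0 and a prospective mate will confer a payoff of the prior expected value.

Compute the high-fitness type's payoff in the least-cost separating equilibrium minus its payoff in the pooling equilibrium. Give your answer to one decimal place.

-2.3

Least-cost separating signal: d* solves 15.1 = 44.8 − 6.1·d*, so d* = (44.8 − 15.1)/6.1 ≈ 4.8689.
High-fitness type's separating payoff: 44.8 − 3.1 × d* = 44.8 − 3.1 × (44.8 − 15.1)/6.1 = 44.8 − 92.07/6.1 ≈ 29.707.
Pooling payoff: 0.57 × 44.8 + 0.43 × 15.1 = 32.029.
Difference: 29.707 − 32.029 = -2.322, i.e. -2.3 to one decimal place.
The high-fitness type would prefer the pooling outcome.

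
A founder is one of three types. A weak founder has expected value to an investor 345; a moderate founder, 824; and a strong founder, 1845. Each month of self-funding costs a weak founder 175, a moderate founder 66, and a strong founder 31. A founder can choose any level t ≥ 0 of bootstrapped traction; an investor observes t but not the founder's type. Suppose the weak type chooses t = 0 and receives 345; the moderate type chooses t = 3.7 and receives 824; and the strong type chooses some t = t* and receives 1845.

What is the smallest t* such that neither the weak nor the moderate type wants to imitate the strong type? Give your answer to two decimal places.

Weak type (on-path payoff 345) won't mimic when 345 ≥ 1845 − 175·t*, i.e. t* ≥ 8.57.
Moderate type (on-path payoff 824 − 66×3.7 = 579.8) won't mimic when 579.8 ≥ 1845 − 66·t*, i.e. t* ≥ 19.17.
Both must hold, so t* = max(8.57, 19.17) = 19.17. The moderate type's constraint binds.

19.17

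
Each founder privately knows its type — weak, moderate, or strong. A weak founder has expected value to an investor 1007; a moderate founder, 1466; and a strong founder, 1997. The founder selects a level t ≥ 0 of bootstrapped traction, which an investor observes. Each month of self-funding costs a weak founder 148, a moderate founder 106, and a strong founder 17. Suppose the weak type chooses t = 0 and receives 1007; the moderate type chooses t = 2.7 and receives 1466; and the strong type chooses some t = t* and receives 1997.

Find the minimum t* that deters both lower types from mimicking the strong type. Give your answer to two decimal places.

7.71

Weak type (on-path payoff 1007) won't mimic when 1007 ≥ 1997 − 148·t*, i.e. t* ≥ 6.69.
Moderate type (on-path payoff 1466 − 106×2.7 = 1179.8) won't mimic when 1179.8 ≥ 1997 − 106·t*, i.e. t* ≥ 7.71.
Both must hold, so t* = max(6.69, 7.71) = 7.71. The moderate type's constraint binds.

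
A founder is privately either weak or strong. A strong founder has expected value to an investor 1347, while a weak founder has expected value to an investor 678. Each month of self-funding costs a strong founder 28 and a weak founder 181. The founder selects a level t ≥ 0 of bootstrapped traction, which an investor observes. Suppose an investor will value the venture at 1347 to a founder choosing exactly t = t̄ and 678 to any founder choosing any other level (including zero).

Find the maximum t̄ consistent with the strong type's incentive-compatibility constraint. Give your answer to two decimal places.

23.89

Choosing t̄ yields the strong type 1347 − 28·t̄; choosing zero yields 678.
The strong type is indifferent at 1347 − 28·t̄ = 678, i.e. t̄ = (1347 − 678) / 28 ≈ 23.89.
For any t̄ above 23.89 the strong type would rather pool at zero, so separation collapses.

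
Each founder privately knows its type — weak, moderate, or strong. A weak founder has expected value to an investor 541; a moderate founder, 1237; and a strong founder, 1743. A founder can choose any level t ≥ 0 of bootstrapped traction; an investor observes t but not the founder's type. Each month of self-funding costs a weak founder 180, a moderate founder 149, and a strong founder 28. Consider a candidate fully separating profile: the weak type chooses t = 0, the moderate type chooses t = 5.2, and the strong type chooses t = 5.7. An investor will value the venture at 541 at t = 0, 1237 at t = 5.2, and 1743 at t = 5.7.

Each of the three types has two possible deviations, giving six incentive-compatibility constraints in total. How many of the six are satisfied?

3

Weak (own payoff 541): to t=5.2 gives 1237 − 180×5.2 = 301 → no gain ✓; to t=5.7 gives 1743 − 180×5.7 = 717 → profitable ✗.
Strong (own payoff 1743 − 28×5.7 = 1583.4): to t=0 gives 541 → no gain ✓; to t=5.2 gives 1237 − 28×5.2 = 1091.4 → no gain ✓.
Moderate (own payoff 1237 − 149×5.2 = 462.2): to t=0 gives 541 → profitable ✗; to t=5.7 gives 1743 − 149×5.7 = 893.7 → profitable ✗.
3 of the 6 constraints hold; not an equilibrium.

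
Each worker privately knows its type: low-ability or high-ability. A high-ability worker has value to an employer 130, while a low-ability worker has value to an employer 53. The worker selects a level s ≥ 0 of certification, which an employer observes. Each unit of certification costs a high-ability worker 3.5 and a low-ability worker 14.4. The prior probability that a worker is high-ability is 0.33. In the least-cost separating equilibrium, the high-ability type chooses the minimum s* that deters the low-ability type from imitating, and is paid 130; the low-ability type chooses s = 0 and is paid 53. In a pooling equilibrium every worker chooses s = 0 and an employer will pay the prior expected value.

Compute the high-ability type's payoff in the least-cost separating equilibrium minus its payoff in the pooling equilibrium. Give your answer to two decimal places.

Least-cost separating signal: s* solves 53 = 130 − 14.4·s*, so s* = (130 − 53)/14.4 ≈ 5.3472.
High-ability type's separating payoff: 130 − 3.5 × s* = 130 − 3.5 × (130 − 53)/14.4 = 130 − 269.5/14.4 ≈ 111.2847.
Pooling payoff: 0.33 × 130 + 0.67 × 53 = 78.41.
Difference: 111.2847 − 78.41 = 32.8747, i.e. 32.87 to two decimal places.
The high-ability type prefers to separate.

32.87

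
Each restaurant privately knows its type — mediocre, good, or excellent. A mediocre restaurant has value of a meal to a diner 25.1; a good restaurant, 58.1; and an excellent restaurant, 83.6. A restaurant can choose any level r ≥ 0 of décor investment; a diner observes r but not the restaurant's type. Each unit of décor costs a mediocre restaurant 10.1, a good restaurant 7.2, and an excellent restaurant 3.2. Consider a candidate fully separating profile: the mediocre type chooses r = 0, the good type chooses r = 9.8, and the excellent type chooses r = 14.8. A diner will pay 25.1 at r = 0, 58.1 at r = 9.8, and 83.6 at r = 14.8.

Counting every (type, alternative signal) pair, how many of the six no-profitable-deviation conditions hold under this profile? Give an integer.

Excellent (own payoff 83.6 − 3.2×14.8 = 36.24): to r=0 gives 25.1 → no gain ✓; to r=9.8 gives 58.1 − 3.2×9.8 = 26.74 → no gain ✓.
Mediocre (own payoff 25.1): to r=9.8 gives 58.1 − 10.1×9.8 = -40.88 → no gain ✓; to r=14.8 gives 83.6 − 10.1×14.8 = -65.88 → no gain ✓.
Good (own payoff 58.1 − 7.2×9.8 = -12.46): to r=0 gives 25.1 → profitable ✗; to r=14.8 gives 83.6 − 7.2×14.8 = -22.96 → no gain ✓.
5 of the 6 constraints hold; not an equilibrium.

5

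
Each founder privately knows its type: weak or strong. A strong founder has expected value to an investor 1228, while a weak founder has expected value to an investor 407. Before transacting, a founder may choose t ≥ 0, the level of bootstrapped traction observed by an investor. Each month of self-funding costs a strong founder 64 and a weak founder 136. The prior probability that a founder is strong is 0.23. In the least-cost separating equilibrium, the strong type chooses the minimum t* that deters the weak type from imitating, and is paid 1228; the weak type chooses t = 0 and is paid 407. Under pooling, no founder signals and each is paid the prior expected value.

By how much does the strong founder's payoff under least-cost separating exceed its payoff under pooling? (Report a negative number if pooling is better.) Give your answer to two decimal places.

Least-cost separating signal: t* solves 407 = 1228 − 136·t*, so t* = (1228 − 407)/136 ≈ 6.0368.
Strong type's separating payoff: 1228 − 64 × t* = 1228 − 64 × (1228 − 407)/136 = 1228 − 52544/136 ≈ 841.6471.
Pooling payoff: 0.23 × 1228 + 0.77 × 407 = 595.83.
Difference: 841.6471 − 595.83 = 245.8171, i.e. 245.82 to two decimal places.
The strong type prefers to separate.

245.82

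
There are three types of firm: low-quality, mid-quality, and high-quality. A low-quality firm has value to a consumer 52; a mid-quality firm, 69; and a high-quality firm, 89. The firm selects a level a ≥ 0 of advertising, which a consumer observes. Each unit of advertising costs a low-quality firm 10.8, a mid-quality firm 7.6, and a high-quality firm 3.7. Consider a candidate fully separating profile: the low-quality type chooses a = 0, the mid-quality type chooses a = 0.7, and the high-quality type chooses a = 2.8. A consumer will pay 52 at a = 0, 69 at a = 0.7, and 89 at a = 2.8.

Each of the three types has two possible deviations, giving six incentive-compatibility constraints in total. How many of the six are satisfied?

High-quality (own payoff 89 − 3.7×2.8 = 78.64): to a=0 gives 52 → no gain ✓; to a=0.7 gives 69 − 3.7×0.7 = 66.41 → no gain ✓.
Low-quality (own payoff 52): to a=0.7 gives 69 − 10.8×0.7 = 61.44 → profitable ✗; to a=2.8 gives 89 − 10.8×2.8 = 58.76 → profitable ✗.
Mid-quality (own payoff 69 − 7.6×0.7 = 63.68): to a=0 gives 52 → no gain ✓; to a=2.8 gives 89 − 7.6×2.8 = 67.72 → profitable ✗.
3 of the 6 constraints hold; not an equilibrium.

3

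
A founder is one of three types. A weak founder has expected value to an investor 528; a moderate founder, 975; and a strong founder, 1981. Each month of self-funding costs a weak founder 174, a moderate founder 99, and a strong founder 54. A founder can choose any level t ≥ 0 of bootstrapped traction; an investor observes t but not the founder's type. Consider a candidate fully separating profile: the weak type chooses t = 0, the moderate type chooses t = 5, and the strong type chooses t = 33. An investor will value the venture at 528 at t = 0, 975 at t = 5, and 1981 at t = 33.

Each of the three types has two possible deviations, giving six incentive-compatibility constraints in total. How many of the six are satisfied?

Weak (own payoff 528): to t=5 gives 975 − 174×5 = 105 → no gain ✓; to t=33 gives 1981 − 174×33 = -3761 → no gain ✓.
Moderate (own payoff 975 − 99×5 = 480): to t=0 gives 528 → profitable ✗; to t=33 gives 1981 − 99×33 = -1286 → no gain ✓.
Strong (own payoff 1981 − 54×33 = 199): to t=0 gives 528 → profitable ✗; to t=5 gives 975 − 54×5 = 705 → profitable ✗.
3 of the 6 constraints hold; not an equilibrium.

3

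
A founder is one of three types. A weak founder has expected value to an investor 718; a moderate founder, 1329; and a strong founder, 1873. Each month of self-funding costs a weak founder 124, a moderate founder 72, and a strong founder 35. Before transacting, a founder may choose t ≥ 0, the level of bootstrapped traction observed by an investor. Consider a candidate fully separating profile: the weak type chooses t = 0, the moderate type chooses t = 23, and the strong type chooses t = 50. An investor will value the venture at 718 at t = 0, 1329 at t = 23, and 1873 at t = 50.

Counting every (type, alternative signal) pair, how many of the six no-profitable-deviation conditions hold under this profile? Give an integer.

Moderate (own payoff 1329 − 72×23 = -327): to t=0 gives 718 → profitable ✗; to t=50 gives 1873 − 72×50 = -1727 → no gain ✓.
Strong (own payoff 1873 − 35×50 = 123): to t=0 gives 718 → profitable ✗; to t=23 gives 1329 − 35×23 = 524 → profitable ✗.
Weak (own payoff 718): to t=23 gives 1329 − 124×23 = -1523 → no gain ✓; to t=50 gives 1873 − 124×50 = -4327 → no gain ✓.
3 of the 6 constraints hold; not an equilibrium.

3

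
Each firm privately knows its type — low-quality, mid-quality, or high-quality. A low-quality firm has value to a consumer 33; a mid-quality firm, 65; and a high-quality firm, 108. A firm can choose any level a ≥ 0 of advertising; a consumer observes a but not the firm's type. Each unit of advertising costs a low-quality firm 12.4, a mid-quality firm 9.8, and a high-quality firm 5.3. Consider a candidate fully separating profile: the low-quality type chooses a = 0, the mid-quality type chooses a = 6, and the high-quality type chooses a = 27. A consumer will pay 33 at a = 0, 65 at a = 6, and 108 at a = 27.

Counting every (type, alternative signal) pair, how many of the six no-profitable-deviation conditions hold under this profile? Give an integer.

Mid-quality (own payoff 65 − 9.8×6 = 6.2): to a=0 gives 33 → profitable ✗; to a=27 gives 108 − 9.8×27 = -156.6 → no gain ✓.
High-quality (own payoff 108 − 5.3×27 = -35.1): to a=0 gives 33 → profitable ✗; to a=6 gives 65 − 5.3×6 = 33.2 → profitable ✗.
Low-quality (own payoff 33): to a=6 gives 65 − 12.4×6 = -9.4 → no gain ✓; to a=27 gives 108 − 12.4×27 = -226.8 → no gain ✓.
3 of the 6 constraints hold; not an equilibrium.

3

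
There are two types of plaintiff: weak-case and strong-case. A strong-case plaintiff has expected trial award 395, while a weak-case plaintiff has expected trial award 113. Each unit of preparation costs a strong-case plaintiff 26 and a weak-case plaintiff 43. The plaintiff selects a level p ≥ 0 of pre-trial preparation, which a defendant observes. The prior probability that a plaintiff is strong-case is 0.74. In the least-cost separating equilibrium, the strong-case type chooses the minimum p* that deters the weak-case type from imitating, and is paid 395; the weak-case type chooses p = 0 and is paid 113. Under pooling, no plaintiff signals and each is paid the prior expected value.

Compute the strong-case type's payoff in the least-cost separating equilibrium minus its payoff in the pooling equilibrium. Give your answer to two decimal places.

Least-cost separating signal: p* solves 113 = 395 − 43·p*, so p* = (395 − 113)/43 ≈ 6.5581.
Strong-case type's separating payoff: 395 − 26 × p* = 395 − 26 × (395 − 113)/43 = 395 − 7332/43 ≈ 224.4884.
Pooling payoff: 0.74 × 395 + 0.26 × 113 = 321.68.
Difference: 224.4884 − 321.68 = -97.1916, i.e. -97.19 to two decimal places.
The strong-case type would prefer the pooling outcome.

-97.19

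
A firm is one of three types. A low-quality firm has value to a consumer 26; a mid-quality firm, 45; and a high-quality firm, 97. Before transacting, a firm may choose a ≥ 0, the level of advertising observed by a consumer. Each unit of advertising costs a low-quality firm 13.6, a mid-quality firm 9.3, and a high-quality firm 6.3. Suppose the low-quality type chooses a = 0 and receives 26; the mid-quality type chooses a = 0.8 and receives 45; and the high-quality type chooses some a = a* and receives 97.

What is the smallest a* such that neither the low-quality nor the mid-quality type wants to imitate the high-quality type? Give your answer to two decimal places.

Mid-quality type (on-path payoff 45 − 9.3×0.8 = 37.56) won't mimic when 37.56 ≥ 97 − 9.3·a*, i.e. a* ≥ 6.39.
Low-quality type (on-path payoff 26) won't mimic when 26 ≥ 97 − 13.6·a*, i.e. a* ≥ 5.22.
Both must hold, so a* = max(5.22, 6.39) = 6.39. The mid-quality type's constraint binds.

6.39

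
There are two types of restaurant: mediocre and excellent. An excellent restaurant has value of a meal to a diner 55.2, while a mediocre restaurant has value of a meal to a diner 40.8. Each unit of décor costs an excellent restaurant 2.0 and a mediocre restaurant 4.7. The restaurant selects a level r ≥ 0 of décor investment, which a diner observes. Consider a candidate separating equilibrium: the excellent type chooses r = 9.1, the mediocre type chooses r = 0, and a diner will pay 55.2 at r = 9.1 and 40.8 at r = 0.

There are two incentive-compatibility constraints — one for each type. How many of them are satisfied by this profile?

Mediocre type: stay at 0 → 40.8; mimic → 55.2 − 4.7 × 9.1 = 12.43. IC holds (40.8 ≥ 12.43).
Excellent type: signal → 55.2 − 2.0 × 9.1 = 37; deviate to 0 → 40.8. IC fails (37 < 40.8).
1 of 2 constraints hold, so this profile is not an equilibrium.

1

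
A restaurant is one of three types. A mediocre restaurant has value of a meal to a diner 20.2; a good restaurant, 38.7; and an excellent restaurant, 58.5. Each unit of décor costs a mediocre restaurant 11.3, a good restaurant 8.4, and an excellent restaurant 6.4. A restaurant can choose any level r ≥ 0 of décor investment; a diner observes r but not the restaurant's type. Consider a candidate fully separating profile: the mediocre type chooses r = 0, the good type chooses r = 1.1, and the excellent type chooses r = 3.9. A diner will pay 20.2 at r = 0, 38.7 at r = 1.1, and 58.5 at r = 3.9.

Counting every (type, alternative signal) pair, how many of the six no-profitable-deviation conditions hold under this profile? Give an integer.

5

Excellent (own payoff 58.5 − 6.4×3.9 = 33.54): to r=0 gives 20.2 → no gain ✓; to r=1.1 gives 38.7 − 6.4×1.1 = 31.66 → no gain ✓.
Mediocre (own payoff 20.2): to r=1.1 gives 38.7 − 11.3×1.1 = 26.27 → profitable ✗; to r=3.9 gives 58.5 − 11.3×3.9 = 14.43 → no gain ✓.
Good (own payoff 38.7 − 8.4×1.1 = 29.46): to r=0 gives 20.2 → no gain ✓; to r=3.9 gives 58.5 − 8.4×3.9 = 25.74 → no gain ✓.
5 of the 6 constraints hold; not an equilibrium.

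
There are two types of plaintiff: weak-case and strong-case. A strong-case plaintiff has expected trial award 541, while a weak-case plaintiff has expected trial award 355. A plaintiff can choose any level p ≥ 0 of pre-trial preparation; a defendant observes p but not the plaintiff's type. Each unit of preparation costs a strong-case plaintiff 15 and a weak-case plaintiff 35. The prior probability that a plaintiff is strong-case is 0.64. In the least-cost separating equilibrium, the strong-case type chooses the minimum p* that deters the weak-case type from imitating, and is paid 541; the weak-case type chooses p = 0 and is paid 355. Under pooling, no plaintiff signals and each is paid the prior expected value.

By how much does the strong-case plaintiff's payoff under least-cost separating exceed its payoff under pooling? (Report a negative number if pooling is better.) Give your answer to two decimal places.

Least-cost separating signal: p* solves 355 = 541 − 35·p*, so p* = (541 − 355)/35 ≈ 5.3143.
Strong-case type's separating payoff: 541 − 15 × p* = 541 − 15 × (541 − 355)/35 = 541 − 2790/35 ≈ 461.2857.
Pooling payoff: 0.64 × 541 + 0.36 × 355 = 474.04.
Difference: 461.2857 − 474.04 = -12.7543, i.e. -12.75 to two decimal places.
The strong-case type would prefer the pooling outcome.

-12.75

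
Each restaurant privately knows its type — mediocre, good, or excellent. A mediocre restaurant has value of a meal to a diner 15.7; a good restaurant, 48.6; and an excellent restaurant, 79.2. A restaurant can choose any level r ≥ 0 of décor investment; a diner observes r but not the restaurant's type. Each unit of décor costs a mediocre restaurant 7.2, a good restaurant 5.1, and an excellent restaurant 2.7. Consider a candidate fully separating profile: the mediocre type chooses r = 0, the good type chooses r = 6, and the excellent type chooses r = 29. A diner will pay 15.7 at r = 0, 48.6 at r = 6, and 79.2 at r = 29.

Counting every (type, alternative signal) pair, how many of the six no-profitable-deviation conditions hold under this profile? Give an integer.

Excellent (own payoff 79.2 − 2.7×29 = 0.9): to r=0 gives 15.7 → profitable ✗; to r=6 gives 48.6 − 2.7×6 = 32.4 → profitable ✗.
Mediocre (own payoff 15.7): to r=6 gives 48.6 − 7.2×6 = 5.4 → no gain ✓; to r=29 gives 79.2 − 7.2×29 = -129.6 → no gain ✓.
Good (own payoff 48.6 − 5.1×6 = 18): to r=0 gives 15.7 → no gain ✓; to r=29 gives 79.2 − 5.1×29 = -68.7 → no gain ✓.
4 of the 6 constraints hold; not an equilibrium.

4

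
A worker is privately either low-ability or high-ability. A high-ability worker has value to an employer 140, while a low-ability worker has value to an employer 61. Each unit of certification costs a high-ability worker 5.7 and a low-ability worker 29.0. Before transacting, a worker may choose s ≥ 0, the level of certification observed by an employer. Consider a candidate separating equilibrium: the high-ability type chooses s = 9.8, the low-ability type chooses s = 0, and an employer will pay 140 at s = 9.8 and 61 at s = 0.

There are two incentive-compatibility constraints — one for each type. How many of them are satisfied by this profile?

Low-ability type: stay at 0 → 61; mimic → 140 − 29.0 × 9.8 = -144.2. IC holds (61 ≥ -144.2).
High-ability type: signal → 140 − 5.7 × 9.8 = 84.14; deviate to 0 → 61. IC holds (84.14 ≥ 61).
2 of 2 constraints hold, so this is a separating equilibrium.

2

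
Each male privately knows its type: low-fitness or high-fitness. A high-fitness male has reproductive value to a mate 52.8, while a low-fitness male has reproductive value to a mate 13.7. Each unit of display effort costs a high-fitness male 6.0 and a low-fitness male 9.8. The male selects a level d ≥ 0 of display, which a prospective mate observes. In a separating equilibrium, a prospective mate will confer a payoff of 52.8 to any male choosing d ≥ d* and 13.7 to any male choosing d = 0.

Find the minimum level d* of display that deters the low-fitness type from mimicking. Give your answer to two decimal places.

A low-fitness male choosing d = 0 receives 13.7.
Imitating at d* instead would pay 52.8 at cost 9.8·d*, netting 52.8 − 9.8·d*.
Indifference: 13.7 = 52.8 − 9.8·d*, so d* = (52.8 − 13.7) / 9.8 ≈ 3.99.
This is the low-fitness type's binding incentive-compatibility constraint; any d ≥ 3.99 sustains separation on that side.

3.99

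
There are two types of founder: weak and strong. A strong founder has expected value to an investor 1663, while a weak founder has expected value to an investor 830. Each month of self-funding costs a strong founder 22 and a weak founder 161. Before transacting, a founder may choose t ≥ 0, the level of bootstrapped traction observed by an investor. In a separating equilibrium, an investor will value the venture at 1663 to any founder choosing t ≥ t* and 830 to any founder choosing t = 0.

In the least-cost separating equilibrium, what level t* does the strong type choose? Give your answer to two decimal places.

A weak founder choosing t = 0 receives 830.
Imitating at t* instead would pay 1663 at cost 161·t*, netting 1663 − 161·t*.
Indifference: 830 = 1663 − 161·t*, so t* = (1663 − 830) / 161 ≈ 5.17.
At t* the weak type's incentive constraint just binds; the strong type strictly prefers t* since its per-unit cost is lower.

5.17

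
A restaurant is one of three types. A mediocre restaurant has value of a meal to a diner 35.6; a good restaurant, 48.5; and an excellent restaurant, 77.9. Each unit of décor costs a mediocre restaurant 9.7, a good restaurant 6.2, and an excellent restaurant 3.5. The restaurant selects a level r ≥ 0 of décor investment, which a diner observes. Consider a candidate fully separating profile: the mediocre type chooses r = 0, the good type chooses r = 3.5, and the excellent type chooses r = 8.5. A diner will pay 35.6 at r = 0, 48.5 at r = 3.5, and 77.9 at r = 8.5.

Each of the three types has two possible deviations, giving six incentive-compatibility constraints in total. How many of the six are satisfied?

Mediocre (own payoff 35.6): to r=3.5 gives 48.5 − 9.7×3.5 = 14.55 → no gain ✓; to r=8.5 gives 77.9 − 9.7×8.5 = -4.55 → no gain ✓.
Good (own payoff 48.5 − 6.2×3.5 = 26.8): to r=0 gives 35.6 → profitable ✗; to r=8.5 gives 77.9 − 6.2×8.5 = 25.2 → no gain ✓.
Excellent (own payoff 77.9 − 3.5×8.5 = 48.15): to r=0 gives 35.6 → no gain ✓; to r=3.5 gives 48.5 − 3.5×3.5 = 36.25 → no gain ✓.
5 of the 6 constraints hold; not an equilibrium.

5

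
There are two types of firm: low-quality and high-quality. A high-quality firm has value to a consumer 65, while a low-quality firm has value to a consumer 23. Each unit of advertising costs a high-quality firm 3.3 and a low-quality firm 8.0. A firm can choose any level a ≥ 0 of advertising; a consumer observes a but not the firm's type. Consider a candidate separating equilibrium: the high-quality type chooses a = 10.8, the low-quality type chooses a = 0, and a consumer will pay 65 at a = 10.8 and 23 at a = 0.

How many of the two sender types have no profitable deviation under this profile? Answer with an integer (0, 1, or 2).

2

Low-quality type: stay at 0 → 23; mimic → 65 − 8.0 × 10.8 = -21.4. IC holds (23 ≥ -21.4).
High-quality type: signal → 65 − 3.3 × 10.8 = 29.36; deviate to 0 → 23. IC holds (29.36 ≥ 23).
2 of 2 constraints hold, so this is a separating equilibrium.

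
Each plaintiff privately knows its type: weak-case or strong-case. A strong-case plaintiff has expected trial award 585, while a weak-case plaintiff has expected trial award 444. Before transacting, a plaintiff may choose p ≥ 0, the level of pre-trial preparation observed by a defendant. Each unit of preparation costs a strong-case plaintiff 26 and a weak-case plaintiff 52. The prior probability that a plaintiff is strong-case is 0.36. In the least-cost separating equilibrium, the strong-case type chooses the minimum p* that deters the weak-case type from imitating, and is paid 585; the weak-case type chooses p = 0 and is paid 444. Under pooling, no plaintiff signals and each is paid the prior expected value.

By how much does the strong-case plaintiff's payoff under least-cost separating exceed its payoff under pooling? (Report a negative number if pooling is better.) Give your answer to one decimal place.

Least-cost separating signal: p* solves 444 = 585 − 52·p*, so p* = (585 − 444)/52 ≈ 2.7115.
Strong-case type's separating payoff: 585 − 26 × p* = 585 − 26 × (585 − 444)/52 = 585 − 3666/52 = 514.5.
Pooling payoff: 0.36 × 585 + 0.64 × 444 = 494.76.
Difference: 514.5 − 494.76 = 19.74, i.e. 19.7 to one decimal place.
The strong-case type prefers to separate.

19.7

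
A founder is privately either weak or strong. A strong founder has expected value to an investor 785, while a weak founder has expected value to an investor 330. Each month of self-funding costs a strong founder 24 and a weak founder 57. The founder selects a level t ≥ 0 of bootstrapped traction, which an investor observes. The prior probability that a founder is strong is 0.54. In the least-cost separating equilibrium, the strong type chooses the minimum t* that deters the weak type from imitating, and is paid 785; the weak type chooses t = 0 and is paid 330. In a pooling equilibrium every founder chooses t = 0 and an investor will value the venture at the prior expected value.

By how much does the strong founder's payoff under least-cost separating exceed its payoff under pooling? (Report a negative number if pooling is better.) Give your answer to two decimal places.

Least-cost separating signal: t* solves 330 = 785 − 57·t*, so t* = (785 − 330)/57 ≈ 7.9825.
Strong type's separating payoff: 785 − 24 × t* = 785 − 24 × (785 − 330)/57 = 785 − 10920/57 ≈ 593.4211.
Pooling payoff: 0.54 × 785 + 0.46 × 330 = 575.7.
Difference: 593.4211 − 575.7 = 17.7211, i.e. 17.72 to two decimal places.
The strong type prefers to separate.

17.72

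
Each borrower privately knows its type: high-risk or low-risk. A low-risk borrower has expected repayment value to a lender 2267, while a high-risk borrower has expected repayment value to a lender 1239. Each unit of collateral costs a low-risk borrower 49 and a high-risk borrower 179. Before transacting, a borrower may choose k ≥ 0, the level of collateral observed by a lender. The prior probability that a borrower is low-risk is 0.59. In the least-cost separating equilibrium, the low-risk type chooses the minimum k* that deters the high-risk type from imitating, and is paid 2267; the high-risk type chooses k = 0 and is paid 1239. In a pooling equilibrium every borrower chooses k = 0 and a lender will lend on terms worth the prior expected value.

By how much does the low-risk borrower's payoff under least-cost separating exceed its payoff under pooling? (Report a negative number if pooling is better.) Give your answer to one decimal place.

140.1

Least-cost separating signal: k* solves 1239 = 2267 − 179·k*, so k* = (2267 − 1239)/179 ≈ 5.7430.
Low-risk type's separating payoff: 2267 − 49 × k* = 2267 − 49 × (2267 − 1239)/179 = 2267 − 50372/179 ≈ 1985.592.
Pooling payoff: 0.59 × 2267 + 0.41 × 1239 = 1845.52.
Difference: 1985.592 − 1845.52 = 140.072, i.e. 140.1 to one decimal place.
The low-risk type prefers to separate.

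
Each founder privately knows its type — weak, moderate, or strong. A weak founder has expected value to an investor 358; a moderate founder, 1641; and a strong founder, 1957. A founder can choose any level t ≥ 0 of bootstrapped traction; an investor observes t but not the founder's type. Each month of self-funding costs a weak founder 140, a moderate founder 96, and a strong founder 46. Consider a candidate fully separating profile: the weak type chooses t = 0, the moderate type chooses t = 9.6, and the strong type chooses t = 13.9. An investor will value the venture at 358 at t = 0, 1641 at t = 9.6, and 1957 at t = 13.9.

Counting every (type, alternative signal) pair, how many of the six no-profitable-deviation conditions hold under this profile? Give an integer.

6

Moderate (own payoff 1641 − 96×9.6 = 719.4): to t=0 gives 358 → no gain ✓; to t=13.9 gives 1957 − 96×13.9 = 622.6 → no gain ✓.
Weak (own payoff 358): to t=9.6 gives 1641 − 140×9.6 = 297 → no gain ✓; to t=13.9 gives 1957 − 140×13.9 = 11 → no gain ✓.
Strong (own payoff 1957 − 46×13.9 = 1317.6): to t=0 gives 358 → no gain ✓; to t=9.6 gives 1641 − 46×9.6 = 1199.4 → no gain ✓.
6 of the 6 constraints hold; this profile is a separating equilibrium.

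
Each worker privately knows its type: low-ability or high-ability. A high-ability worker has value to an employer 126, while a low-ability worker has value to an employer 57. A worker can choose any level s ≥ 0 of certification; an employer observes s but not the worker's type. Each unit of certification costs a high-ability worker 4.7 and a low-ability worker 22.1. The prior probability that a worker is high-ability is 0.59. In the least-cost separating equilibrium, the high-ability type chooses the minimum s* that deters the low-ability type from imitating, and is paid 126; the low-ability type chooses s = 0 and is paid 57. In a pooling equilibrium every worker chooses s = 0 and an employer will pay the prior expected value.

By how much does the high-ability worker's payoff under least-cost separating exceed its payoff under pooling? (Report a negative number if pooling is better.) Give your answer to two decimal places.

Least-cost separating signal: s* solves 57 = 126 − 22.1·s*, so s* = (126 − 57)/22.1 ≈ 3.1222.
High-ability type's separating payoff: 126 − 4.7 × s* = 126 − 4.7 × (126 − 57)/22.1 = 126 − 324.3/22.1 ≈ 111.3258.
Pooling payoff: 0.59 × 126 + 0.41 × 57 = 97.71.
Difference: 111.3258 − 97.71 = 13.6158, i.e. 13.62 to two decimal places.
The high-ability type prefers to separate.

13.62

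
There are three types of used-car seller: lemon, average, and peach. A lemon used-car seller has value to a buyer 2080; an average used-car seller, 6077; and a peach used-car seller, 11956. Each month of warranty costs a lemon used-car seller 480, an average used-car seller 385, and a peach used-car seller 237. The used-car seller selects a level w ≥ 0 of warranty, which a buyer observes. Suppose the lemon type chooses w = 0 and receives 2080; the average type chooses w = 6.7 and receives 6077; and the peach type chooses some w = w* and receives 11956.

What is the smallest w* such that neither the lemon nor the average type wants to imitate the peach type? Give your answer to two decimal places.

21.97

Lemon type (on-path payoff 2080) won't mimic when 2080 ≥ 11956 − 480·w*, i.e. w* ≥ 20.58.
Average type (on-path payoff 6077 − 385×6.7 = 3497.5) won't mimic when 3497.5 ≥ 11956 − 385·w*, i.e. w* ≥ 21.97.
Both must hold, so w* = max(20.58, 21.97) = 21.97. The average type's constraint binds.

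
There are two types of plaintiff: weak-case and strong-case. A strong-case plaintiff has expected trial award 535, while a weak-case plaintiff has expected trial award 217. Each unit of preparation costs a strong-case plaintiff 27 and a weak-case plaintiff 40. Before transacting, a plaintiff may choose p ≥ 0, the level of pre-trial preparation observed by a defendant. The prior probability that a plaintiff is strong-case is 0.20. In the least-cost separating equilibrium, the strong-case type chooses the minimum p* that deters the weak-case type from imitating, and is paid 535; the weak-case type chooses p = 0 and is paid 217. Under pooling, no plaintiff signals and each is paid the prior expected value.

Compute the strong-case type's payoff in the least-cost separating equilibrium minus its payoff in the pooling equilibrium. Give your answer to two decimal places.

Least-cost separating signal: p* solves 217 = 535 − 40·p*, so p* = (535 − 217)/40 = 7.95.
Strong-case type's separating payoff: 535 − 27 × p* = 535 − 27 × (535 − 217)/40 = 535 − 8586/40 = 320.35.
Pooling payoff: 0.20 × 535 + 0.80 × 217 = 280.6.
Difference: 320.35 − 280.6 = 39.75.
The strong-case type prefers to separate.

39.75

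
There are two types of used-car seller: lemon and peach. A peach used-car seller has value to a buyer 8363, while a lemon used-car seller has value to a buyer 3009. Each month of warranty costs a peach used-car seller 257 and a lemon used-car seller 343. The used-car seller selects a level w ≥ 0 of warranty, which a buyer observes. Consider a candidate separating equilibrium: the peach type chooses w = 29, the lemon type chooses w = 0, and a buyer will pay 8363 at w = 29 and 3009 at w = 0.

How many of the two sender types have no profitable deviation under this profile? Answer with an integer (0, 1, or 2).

1

Lemon type: stay at 0 → 3009; mimic → 8363 − 343 × 29 = -1584. IC holds (3009 ≥ -1584).
Peach type: signal → 8363 − 257 × 29 = 910; deviate to 0 → 3009. IC fails (910 < 3009).
1 of 2 constraints hold, so this profile is not an equilibrium.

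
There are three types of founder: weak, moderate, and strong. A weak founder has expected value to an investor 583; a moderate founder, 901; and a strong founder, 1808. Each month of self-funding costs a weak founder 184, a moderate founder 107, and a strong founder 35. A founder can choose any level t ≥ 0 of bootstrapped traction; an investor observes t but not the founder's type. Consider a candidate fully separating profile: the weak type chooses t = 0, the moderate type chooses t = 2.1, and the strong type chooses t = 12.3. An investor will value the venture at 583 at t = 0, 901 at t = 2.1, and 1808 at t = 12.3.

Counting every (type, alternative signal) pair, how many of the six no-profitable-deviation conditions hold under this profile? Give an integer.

6

Weak (own payoff 583): to t=2.1 gives 901 − 184×2.1 = 514.6 → no gain ✓; to t=12.3 gives 1808 − 184×12.3 = -455.2 → no gain ✓.
Moderate (own payoff 901 − 107×2.1 = 676.3): to t=0 gives 583 → no gain ✓; to t=12.3 gives 1808 − 107×12.3 = 491.9 → no gain ✓.
Strong (own payoff 1808 − 35×12.3 = 1377.5): to t=0 gives 583 → no gain ✓; to t=2.1 gives 901 − 35×2.1 = 827.5 → no gain ✓.
6 of the 6 constraints hold; this profile is a separating equilibrium.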